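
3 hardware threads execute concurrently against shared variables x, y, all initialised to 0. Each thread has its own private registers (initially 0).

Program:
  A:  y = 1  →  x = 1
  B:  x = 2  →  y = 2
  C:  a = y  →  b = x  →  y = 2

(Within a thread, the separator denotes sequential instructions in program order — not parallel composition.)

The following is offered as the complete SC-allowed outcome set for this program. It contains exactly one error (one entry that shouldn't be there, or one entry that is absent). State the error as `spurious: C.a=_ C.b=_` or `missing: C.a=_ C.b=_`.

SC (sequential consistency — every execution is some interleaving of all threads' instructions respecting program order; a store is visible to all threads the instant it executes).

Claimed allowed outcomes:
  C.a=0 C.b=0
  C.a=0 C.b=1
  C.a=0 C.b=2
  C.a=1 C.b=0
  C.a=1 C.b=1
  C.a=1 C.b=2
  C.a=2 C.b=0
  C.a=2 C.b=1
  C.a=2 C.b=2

outcome vector order: (C.a,C.b)
[SC] allowed = {0/0; 0/1; 0/2; 1/0; 1/1; 1/2; 2/1; 2/2}
claimed∖SC = {2/0}

spurious: C.a=2 C.b=0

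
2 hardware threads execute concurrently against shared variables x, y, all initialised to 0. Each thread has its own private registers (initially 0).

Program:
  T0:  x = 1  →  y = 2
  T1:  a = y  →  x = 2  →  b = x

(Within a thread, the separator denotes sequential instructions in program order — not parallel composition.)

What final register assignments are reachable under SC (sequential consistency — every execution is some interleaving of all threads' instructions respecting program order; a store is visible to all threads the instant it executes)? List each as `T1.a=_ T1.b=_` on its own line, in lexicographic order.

T1.a=0 T1.b=1
T1.a=0 T1.b=2
T1.a=2 T1.b=2

outcome vector order: (T1.a,T1.b)
|SC outcomes| = 3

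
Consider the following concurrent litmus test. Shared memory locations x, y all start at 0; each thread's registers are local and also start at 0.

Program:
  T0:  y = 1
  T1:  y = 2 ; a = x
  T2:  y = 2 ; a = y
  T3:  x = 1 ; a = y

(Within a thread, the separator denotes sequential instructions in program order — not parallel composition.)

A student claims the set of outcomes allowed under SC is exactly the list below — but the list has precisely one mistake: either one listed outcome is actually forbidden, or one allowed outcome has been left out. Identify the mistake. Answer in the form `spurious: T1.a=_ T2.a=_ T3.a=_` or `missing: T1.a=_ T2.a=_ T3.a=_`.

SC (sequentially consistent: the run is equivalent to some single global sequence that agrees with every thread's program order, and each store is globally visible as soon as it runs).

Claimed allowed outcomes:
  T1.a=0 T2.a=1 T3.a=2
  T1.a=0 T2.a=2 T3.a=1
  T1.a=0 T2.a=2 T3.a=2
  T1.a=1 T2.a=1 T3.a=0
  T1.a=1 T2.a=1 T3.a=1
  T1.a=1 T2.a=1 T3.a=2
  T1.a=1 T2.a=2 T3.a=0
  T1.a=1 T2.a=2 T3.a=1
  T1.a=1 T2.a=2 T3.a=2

outcome vector order: (T1.a,T2.a,T3.a)
SC (10): (0,1,1), (0,1,2), (0,2,1), (0,2,2), (1,1,0), (1,1,1), (1,1,2), (1,2,0), (1,2,1), (1,2,2)
SC∖claimed = {(0,1,1)}

missing: T1.a=0 T2.a=1 T3.a=1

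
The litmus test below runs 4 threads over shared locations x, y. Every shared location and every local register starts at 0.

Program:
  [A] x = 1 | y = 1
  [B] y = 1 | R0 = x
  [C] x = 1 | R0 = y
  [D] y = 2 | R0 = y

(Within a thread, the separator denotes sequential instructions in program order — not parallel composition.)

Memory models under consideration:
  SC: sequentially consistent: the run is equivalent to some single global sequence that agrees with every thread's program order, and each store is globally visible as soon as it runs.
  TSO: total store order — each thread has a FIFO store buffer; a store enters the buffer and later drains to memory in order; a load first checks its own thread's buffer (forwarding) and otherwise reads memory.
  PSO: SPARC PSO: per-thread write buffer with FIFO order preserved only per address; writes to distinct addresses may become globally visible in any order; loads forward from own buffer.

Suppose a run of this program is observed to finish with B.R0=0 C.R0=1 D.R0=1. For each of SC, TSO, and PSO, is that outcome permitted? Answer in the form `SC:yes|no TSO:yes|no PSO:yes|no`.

SC:yes TSO:yes PSO:yes

outcome vector order: (B.R0,C.R0,D.R0)
SC (10): 0/1/1 0/1/2 0/2/1 0/2/2 1/0/1 1/0/2 1/1/1 1/1/2 1/2/1 1/2/2
TSO (12): 0/0/1 0/0/2 0/1/1 0/1/2 0/2/1 0/2/2 1/0/1 1/0/2 1/1/1 1/1/2 1/2/1 1/2/2
PSO (12): 0/0/1 0/0/2 0/1/1 0/1/2 0/2/1 0/2/2 1/0/1 1/0/2 1/1/1 1/1/2 1/2/1 1/2/2
target 0/1/1 ∈ {SC,TSO,PSO}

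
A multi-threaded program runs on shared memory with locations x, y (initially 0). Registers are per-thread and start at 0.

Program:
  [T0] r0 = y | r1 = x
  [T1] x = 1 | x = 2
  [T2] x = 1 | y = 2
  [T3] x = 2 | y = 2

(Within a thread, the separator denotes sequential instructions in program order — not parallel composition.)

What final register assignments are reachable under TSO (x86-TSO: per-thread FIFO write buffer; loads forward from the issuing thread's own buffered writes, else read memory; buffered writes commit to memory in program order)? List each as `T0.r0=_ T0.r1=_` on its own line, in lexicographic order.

T0.r0=0 T0.r1=0
T0.r0=0 T0.r1=1
T0.r0=0 T0.r1=2
T0.r0=2 T0.r1=1
T0.r0=2 T0.r1=2

outcome vector order: (T0.r0,T0.r1)
|TSO outcomes| = 5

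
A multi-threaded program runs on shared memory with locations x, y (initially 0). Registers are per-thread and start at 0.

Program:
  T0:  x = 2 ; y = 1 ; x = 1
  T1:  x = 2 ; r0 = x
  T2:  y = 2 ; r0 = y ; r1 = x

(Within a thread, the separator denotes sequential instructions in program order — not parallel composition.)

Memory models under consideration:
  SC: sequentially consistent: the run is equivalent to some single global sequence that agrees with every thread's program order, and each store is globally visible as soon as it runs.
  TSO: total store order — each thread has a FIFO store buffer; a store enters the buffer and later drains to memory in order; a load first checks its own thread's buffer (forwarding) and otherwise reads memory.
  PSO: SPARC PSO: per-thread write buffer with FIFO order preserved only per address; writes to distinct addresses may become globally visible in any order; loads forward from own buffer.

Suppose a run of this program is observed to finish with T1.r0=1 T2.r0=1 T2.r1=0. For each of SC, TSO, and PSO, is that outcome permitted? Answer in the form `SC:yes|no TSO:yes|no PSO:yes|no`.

outcome vector order: (T1.r0,T2.r0,T2.r1)
SC (10): 1/1/1; 1/1/2; 1/2/0; 1/2/1; 1/2/2; 2/1/1; 2/1/2; 2/2/0; 2/2/1; 2/2/2
TSO (10): 1/1/1; 1/1/2; 1/2/0; 1/2/1; 1/2/2; 2/1/1; 2/1/2; 2/2/0; 2/2/1; 2/2/2
PSO (12): 1/1/0; 1/1/1; 1/1/2; 1/2/0; 1/2/1; 1/2/2; 2/1/0; 2/1/1; 2/1/2; 2/2/0; 2/2/1; 2/2/2
target 1/1/0 ∈ {PSO}

SC:no TSO:no PSO:yes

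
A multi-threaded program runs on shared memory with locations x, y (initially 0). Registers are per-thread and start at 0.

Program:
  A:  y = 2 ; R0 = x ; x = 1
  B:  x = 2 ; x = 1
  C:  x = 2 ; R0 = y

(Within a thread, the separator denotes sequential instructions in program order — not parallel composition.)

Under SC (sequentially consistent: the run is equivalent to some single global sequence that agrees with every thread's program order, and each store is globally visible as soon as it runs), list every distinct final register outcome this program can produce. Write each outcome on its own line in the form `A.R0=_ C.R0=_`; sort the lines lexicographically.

A.R0=0 C.R0=2
A.R0=1 C.R0=0
A.R0=1 C.R0=2
A.R0=2 C.R0=0
A.R0=2 C.R0=2

outcome vector order: (A.R0,C.R0)
|SC outcomes| = 5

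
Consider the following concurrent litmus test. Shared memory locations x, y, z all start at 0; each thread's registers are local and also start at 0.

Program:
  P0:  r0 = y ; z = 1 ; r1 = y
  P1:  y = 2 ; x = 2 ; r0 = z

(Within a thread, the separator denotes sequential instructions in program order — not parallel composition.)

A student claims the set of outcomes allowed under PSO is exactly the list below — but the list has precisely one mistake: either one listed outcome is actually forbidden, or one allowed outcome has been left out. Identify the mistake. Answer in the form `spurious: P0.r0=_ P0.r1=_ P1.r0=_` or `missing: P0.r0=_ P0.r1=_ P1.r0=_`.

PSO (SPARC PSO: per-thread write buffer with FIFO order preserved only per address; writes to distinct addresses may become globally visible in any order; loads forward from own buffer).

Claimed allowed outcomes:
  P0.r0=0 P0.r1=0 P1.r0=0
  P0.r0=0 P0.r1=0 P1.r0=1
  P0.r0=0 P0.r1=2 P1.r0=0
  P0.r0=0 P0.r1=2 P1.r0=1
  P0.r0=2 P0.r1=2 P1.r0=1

missing: P0.r0=2 P0.r1=2 P1.r0=0

outcome vector order: (P0.r0,P0.r1,P1.r0)
PSO: 6 outcomes — {000; 001; 020; 021; 220; 221}
PSO∖claimed = {220}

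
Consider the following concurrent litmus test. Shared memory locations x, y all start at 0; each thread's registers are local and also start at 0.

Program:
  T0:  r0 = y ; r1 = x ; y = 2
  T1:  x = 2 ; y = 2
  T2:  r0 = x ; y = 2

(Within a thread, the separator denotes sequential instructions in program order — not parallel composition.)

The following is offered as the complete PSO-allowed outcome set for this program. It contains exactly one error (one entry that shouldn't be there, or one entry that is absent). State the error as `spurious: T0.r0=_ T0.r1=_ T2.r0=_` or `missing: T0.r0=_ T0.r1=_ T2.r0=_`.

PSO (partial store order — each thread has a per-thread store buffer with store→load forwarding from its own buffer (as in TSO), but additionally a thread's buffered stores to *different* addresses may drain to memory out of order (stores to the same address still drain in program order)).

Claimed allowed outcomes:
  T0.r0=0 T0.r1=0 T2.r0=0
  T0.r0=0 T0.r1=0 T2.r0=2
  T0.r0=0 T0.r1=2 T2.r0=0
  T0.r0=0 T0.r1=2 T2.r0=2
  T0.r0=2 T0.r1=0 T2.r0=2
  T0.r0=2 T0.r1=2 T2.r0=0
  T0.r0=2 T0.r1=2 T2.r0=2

missing: T0.r0=2 T0.r1=0 T2.r0=0

outcome vector order: (T0.r0,T0.r1,T2.r0)
[PSO] allowed = {0/0/0; 0/0/2; 0/2/0; 0/2/2; 2/0/0; 2/0/2; 2/2/0; 2/2/2}
PSO∖claimed = {2/0/0}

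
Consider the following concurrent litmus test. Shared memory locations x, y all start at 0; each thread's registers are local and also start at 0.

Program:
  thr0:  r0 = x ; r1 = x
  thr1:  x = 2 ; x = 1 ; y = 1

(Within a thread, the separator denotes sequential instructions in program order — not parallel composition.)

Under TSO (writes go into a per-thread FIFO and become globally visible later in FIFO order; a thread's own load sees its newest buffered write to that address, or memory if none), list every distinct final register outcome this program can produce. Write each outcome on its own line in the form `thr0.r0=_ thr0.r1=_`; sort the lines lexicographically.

thr0.r0=0 thr0.r1=0
thr0.r0=0 thr0.r1=1
thr0.r0=0 thr0.r1=2
thr0.r0=1 thr0.r1=1
thr0.r0=2 thr0.r1=1
thr0.r0=2 thr0.r1=2

outcome vector order: (thr0.r0,thr0.r1)
|TSO outcomes| = 6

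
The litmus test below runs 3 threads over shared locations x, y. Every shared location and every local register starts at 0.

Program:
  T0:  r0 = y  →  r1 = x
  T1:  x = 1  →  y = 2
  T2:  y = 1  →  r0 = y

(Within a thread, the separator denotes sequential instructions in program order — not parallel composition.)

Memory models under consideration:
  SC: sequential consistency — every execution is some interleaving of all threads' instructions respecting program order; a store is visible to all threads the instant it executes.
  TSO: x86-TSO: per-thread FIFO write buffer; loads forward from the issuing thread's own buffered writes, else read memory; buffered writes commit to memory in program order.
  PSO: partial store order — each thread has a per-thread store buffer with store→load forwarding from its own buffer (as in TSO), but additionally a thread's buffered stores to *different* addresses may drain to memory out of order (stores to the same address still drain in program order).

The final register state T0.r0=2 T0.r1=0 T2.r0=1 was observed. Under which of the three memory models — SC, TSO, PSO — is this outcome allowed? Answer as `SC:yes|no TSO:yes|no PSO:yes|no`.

SC:no TSO:no PSO:yes

outcome vector order: (T0.r0,T0.r1,T2.r0)
SC: 10 outcomes — {001, 002, 011, 012, 101, 102, 111, 112, 211, 212}
TSO: 10 outcomes — {001, 002, 011, 012, 101, 102, 111, 112, 211, 212}
PSO: 12 outcomes — {001, 002, 011, 012, 101, 102, 111, 112, 201, 202, 211, 212}
target 201 ∈ {PSO}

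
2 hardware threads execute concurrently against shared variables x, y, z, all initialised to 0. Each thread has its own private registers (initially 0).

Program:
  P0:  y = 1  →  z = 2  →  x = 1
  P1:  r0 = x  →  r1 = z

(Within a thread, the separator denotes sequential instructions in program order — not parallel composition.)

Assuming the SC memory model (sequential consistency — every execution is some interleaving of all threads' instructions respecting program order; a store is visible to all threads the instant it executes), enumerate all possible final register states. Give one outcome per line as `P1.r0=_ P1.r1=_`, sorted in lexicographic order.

P1.r0=0 P1.r1=0
P1.r0=0 P1.r1=2
P1.r0=1 P1.r1=2

outcome vector order: (P1.r0,P1.r1)
|SC outcomes| = 3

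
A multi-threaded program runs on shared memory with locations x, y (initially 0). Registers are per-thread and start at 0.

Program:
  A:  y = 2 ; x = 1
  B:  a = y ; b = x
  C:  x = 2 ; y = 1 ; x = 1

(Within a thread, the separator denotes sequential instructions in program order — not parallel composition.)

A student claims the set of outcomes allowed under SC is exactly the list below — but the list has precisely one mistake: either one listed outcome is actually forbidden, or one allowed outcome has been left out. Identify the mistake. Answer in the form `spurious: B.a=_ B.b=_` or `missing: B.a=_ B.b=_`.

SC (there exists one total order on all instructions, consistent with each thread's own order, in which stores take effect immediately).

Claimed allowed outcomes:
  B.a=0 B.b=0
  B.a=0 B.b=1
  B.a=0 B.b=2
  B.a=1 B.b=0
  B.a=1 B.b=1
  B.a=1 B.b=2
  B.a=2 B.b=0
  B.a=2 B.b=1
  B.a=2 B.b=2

spurious: B.a=1 B.b=0

outcome vector order: (B.a,B.b)
[SC] allowed = {0/0; 0/1; 0/2; 1/1; 1/2; 2/0; 2/1; 2/2}
claimed∖SC = {1/0}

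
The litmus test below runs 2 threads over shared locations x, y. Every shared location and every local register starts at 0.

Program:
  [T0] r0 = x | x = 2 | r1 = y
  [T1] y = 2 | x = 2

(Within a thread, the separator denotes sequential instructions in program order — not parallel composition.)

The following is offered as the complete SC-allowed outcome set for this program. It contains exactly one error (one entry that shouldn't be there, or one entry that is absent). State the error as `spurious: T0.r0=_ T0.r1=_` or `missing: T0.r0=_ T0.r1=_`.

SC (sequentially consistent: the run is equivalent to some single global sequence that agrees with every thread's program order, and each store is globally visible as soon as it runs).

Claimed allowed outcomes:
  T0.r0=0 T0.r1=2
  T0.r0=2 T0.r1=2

missing: T0.r0=0 T0.r1=0

outcome vector order: (T0.r0,T0.r1)
SC: 3 outcomes — {00; 02; 22}
SC∖claimed = {00}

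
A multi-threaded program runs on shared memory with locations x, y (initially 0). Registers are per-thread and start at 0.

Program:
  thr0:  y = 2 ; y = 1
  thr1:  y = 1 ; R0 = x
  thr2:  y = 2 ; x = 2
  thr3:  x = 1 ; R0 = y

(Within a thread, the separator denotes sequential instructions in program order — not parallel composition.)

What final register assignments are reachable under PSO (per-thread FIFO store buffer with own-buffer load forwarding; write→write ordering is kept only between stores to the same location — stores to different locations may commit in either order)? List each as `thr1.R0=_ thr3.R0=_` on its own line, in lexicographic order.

thr1.R0=0 thr3.R0=0
thr1.R0=0 thr3.R0=1
thr1.R0=0 thr3.R0=2
thr1.R0=1 thr3.R0=0
thr1.R0=1 thr3.R0=1
thr1.R0=1 thr3.R0=2
thr1.R0=2 thr3.R0=0
thr1.R0=2 thr3.R0=1
thr1.R0=2 thr3.R0=2

outcome vector order: (thr1.R0,thr3.R0)
|PSO outcomes| = 9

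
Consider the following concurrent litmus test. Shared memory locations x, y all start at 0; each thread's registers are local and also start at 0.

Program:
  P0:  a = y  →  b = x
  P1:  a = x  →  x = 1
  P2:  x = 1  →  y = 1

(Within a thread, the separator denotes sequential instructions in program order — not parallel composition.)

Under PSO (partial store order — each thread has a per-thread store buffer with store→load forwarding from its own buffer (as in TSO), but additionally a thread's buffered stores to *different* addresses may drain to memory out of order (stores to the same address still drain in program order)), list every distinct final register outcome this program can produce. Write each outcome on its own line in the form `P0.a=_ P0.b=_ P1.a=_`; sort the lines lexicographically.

outcome vector order: (P0.a,P0.b,P1.a)
|PSO outcomes| = 8

P0.a=0 P0.b=0 P1.a=0
P0.a=0 P0.b=0 P1.a=1
P0.a=0 P0.b=1 P1.a=0
P0.a=0 P0.b=1 P1.a=1
P0.a=1 P0.b=0 P1.a=0
P0.a=1 P0.b=0 P1.a=1
P0.a=1 P0.b=1 P1.a=0
P0.a=1 P0.b=1 P1.a=1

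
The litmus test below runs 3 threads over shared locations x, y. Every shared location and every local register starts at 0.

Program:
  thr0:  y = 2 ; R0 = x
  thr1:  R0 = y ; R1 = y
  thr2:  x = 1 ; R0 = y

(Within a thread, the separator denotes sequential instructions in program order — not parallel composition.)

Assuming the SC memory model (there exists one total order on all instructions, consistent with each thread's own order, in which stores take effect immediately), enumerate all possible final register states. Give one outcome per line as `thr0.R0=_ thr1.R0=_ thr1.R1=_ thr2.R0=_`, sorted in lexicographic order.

thr0.R0=0 thr1.R0=0 thr1.R1=0 thr2.R0=2
thr0.R0=0 thr1.R0=0 thr1.R1=2 thr2.R0=2
thr0.R0=0 thr1.R0=2 thr1.R1=2 thr2.R0=2
thr0.R0=1 thr1.R0=0 thr1.R1=0 thr2.R0=0
thr0.R0=1 thr1.R0=0 thr1.R1=0 thr2.R0=2
thr0.R0=1 thr1.R0=0 thr1.R1=2 thr2.R0=0
thr0.R0=1 thr1.R0=0 thr1.R1=2 thr2.R0=2
thr0.R0=1 thr1.R0=2 thr1.R1=2 thr2.R0=0
thr0.R0=1 thr1.R0=2 thr1.R1=2 thr2.R0=2

outcome vector order: (thr0.R0,thr1.R0,thr1.R1,thr2.R0)
|SC outcomes| = 9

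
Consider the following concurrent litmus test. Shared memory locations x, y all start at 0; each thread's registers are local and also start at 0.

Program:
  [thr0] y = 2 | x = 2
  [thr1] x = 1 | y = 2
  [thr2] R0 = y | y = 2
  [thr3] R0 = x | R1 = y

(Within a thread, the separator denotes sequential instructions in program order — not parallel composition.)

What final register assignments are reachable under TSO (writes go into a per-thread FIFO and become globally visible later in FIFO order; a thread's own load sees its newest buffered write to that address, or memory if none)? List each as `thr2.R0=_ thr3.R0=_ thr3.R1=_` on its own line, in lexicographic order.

thr2.R0=0 thr3.R0=0 thr3.R1=0
thr2.R0=0 thr3.R0=0 thr3.R1=2
thr2.R0=0 thr3.R0=1 thr3.R1=0
thr2.R0=0 thr3.R0=1 thr3.R1=2
thr2.R0=0 thr3.R0=2 thr3.R1=2
thr2.R0=2 thr3.R0=0 thr3.R1=0
thr2.R0=2 thr3.R0=0 thr3.R1=2
thr2.R0=2 thr3.R0=1 thr3.R1=0
thr2.R0=2 thr3.R0=1 thr3.R1=2
thr2.R0=2 thr3.R0=2 thr3.R1=2

outcome vector order: (thr2.R0,thr3.R0,thr3.R1)
|TSO outcomes| = 10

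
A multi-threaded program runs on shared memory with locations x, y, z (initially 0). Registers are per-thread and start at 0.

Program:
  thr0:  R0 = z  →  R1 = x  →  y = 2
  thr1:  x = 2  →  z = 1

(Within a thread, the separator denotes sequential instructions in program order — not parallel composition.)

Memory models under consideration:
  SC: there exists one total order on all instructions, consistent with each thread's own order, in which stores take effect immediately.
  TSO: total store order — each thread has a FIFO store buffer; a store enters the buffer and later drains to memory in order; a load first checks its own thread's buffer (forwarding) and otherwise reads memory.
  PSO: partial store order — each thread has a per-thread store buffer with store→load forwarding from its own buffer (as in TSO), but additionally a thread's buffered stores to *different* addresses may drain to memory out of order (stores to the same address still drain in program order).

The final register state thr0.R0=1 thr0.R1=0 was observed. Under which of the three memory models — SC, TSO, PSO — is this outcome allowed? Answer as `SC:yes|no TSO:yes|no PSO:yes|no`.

outcome vector order: (thr0.R0,thr0.R1)
SC: 3 outcomes — {0/0 0/2 1/2}
TSO: 3 outcomes — {0/0 0/2 1/2}
PSO: 4 outcomes — {0/0 0/2 1/0 1/2}
target 1/0 ∈ {PSO}

SC:no TSO:no PSO:yes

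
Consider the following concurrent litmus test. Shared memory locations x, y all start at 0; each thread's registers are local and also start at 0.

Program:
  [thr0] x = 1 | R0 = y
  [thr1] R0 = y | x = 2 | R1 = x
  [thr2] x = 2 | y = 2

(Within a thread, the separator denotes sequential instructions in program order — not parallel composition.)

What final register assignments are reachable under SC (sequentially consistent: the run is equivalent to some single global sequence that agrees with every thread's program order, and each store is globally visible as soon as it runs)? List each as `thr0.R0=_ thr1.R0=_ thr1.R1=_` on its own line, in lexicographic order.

thr0.R0=0 thr1.R0=0 thr1.R1=1
thr0.R0=0 thr1.R0=0 thr1.R1=2
thr0.R0=0 thr1.R0=2 thr1.R1=2
thr0.R0=2 thr1.R0=0 thr1.R1=1
thr0.R0=2 thr1.R0=0 thr1.R1=2
thr0.R0=2 thr1.R0=2 thr1.R1=1
thr0.R0=2 thr1.R0=2 thr1.R1=2

outcome vector order: (thr0.R0,thr1.R0,thr1.R1)
|SC outcomes| = 7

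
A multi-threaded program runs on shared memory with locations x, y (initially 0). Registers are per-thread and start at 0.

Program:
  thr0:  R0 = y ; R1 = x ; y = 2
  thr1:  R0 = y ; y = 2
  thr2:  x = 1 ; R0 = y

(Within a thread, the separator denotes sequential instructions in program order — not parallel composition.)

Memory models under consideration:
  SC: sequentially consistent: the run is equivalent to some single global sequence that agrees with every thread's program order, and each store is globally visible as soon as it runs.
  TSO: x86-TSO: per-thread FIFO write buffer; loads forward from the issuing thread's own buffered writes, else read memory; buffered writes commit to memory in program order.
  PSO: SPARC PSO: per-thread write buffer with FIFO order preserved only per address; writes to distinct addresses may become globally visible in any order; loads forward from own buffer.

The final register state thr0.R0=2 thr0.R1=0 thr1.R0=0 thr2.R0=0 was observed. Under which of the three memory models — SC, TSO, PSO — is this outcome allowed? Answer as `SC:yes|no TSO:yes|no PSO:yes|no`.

outcome vector order: (thr0.R0,thr0.R1,thr1.R0,thr2.R0)
SC (11): 0/0/0/0 0/0/0/2 0/0/2/0 0/0/2/2 0/1/0/0 0/1/0/2 0/1/2/0 0/1/2/2 2/0/0/2 2/1/0/0 2/1/0/2
TSO (12): 0/0/0/0 0/0/0/2 0/0/2/0 0/0/2/2 0/1/0/0 0/1/0/2 0/1/2/0 0/1/2/2 2/0/0/0 2/0/0/2 2/1/0/0 2/1/0/2
PSO (12): 0/0/0/0 0/0/0/2 0/0/2/0 0/0/2/2 0/1/0/0 0/1/0/2 0/1/2/0 0/1/2/2 2/0/0/0 2/0/0/2 2/1/0/0 2/1/0/2
target 2/0/0/0 ∈ {TSO,PSO}

SC:no TSO:yes PSO:yes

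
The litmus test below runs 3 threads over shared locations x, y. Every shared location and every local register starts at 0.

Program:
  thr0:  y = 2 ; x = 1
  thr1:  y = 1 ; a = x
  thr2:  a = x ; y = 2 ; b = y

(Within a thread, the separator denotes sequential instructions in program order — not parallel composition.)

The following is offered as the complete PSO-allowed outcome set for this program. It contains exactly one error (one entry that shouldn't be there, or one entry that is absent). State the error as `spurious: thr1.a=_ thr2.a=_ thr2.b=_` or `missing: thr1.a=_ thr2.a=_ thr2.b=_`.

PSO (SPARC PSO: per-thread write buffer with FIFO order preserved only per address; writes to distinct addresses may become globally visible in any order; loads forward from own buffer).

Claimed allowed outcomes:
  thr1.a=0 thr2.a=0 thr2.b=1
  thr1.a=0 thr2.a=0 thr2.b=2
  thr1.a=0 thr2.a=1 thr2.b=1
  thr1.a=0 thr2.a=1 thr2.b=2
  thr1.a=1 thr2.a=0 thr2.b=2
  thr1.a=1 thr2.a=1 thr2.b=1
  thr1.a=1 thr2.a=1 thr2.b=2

missing: thr1.a=1 thr2.a=0 thr2.b=1

outcome vector order: (thr1.a,thr2.a,thr2.b)
under PSO → (0,0,1), (0,0,2), (0,1,1), (0,1,2), (1,0,1), (1,0,2), (1,1,1), (1,1,2)
PSO∖claimed = {(1,0,1)}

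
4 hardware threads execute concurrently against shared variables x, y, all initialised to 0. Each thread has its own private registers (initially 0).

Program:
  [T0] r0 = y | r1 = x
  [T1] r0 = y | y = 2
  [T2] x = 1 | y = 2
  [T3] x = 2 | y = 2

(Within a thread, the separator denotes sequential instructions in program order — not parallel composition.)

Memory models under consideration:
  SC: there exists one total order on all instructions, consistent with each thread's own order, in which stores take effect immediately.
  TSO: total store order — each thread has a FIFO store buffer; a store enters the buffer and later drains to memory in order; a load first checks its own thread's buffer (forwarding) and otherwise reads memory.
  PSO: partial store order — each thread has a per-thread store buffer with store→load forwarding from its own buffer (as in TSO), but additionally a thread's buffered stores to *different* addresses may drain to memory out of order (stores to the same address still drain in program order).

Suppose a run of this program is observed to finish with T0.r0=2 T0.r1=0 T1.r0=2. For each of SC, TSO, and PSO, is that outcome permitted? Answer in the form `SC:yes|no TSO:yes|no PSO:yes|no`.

SC:no TSO:no PSO:yes

outcome vector order: (T0.r0,T0.r1,T1.r0)
SC (11): 0/0/0, 0/0/2, 0/1/0, 0/1/2, 0/2/0, 0/2/2, 2/0/0, 2/1/0, 2/1/2, 2/2/0, 2/2/2
TSO (11): 0/0/0, 0/0/2, 0/1/0, 0/1/2, 0/2/0, 0/2/2, 2/0/0, 2/1/0, 2/1/2, 2/2/0, 2/2/2
PSO (12): 0/0/0, 0/0/2, 0/1/0, 0/1/2, 0/2/0, 0/2/2, 2/0/0, 2/0/2, 2/1/0, 2/1/2, 2/2/0, 2/2/2
target 2/0/2 ∈ {PSO}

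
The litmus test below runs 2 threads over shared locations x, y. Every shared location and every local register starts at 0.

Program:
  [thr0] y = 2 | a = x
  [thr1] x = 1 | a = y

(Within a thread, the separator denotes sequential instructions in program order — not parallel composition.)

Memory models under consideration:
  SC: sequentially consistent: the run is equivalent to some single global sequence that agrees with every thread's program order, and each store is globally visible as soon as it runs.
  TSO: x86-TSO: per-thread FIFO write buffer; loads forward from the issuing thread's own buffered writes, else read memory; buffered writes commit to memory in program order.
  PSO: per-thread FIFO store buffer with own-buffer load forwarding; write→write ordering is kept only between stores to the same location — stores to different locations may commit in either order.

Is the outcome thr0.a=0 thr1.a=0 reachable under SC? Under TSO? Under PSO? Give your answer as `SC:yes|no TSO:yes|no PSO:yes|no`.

SC:no TSO:yes PSO:yes

outcome vector order: (thr0.a,thr1.a)
SC: 3 outcomes — {<0 2>, <1 0>, <1 2>}
TSO: 4 outcomes — {<0 0>, <0 2>, <1 0>, <1 2>}
PSO: 4 outcomes — {<0 0>, <0 2>, <1 0>, <1 2>}
target <0 0> ∈ {TSO,PSO}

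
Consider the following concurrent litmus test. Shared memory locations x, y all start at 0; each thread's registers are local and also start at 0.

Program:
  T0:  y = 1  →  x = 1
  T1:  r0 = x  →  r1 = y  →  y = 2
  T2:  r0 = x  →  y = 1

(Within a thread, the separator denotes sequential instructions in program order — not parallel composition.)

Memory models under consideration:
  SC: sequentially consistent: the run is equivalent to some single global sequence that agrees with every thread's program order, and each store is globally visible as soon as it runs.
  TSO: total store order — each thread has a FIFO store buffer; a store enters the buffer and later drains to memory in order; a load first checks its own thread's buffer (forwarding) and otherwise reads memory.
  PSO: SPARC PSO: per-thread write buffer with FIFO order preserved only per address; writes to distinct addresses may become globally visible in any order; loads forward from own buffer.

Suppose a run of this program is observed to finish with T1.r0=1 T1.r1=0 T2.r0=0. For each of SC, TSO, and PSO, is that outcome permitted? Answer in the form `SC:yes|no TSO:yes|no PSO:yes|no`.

SC:no TSO:no PSO:yes

outcome vector order: (T1.r0,T1.r1,T2.r0)
SC: 6 outcomes — {(0,0,0), (0,0,1), (0,1,0), (0,1,1), (1,1,0), (1,1,1)}
TSO: 6 outcomes — {(0,0,0), (0,0,1), (0,1,0), (0,1,1), (1,1,0), (1,1,1)}
PSO: 8 outcomes — {(0,0,0), (0,0,1), (0,1,0), (0,1,1), (1,0,0), (1,0,1), (1,1,0), (1,1,1)}
target (1,0,0) ∈ {PSO}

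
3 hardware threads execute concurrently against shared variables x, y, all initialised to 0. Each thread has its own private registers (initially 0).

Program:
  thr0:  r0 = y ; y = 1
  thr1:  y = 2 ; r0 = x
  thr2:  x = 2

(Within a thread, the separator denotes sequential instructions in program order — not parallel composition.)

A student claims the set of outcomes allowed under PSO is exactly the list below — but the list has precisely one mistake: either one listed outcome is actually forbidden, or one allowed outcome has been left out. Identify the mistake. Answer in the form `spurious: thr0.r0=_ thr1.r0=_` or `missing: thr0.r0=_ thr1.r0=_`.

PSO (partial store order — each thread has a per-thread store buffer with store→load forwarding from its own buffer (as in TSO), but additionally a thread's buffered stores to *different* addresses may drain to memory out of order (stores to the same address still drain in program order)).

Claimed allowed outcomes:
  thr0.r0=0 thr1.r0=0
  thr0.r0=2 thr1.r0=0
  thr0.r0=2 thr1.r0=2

outcome vector order: (thr0.r0,thr1.r0)
PSO (4): 0/0 0/2 2/0 2/2
PSO∖claimed = {0/2}

missing: thr0.r0=0 thr1.r0=2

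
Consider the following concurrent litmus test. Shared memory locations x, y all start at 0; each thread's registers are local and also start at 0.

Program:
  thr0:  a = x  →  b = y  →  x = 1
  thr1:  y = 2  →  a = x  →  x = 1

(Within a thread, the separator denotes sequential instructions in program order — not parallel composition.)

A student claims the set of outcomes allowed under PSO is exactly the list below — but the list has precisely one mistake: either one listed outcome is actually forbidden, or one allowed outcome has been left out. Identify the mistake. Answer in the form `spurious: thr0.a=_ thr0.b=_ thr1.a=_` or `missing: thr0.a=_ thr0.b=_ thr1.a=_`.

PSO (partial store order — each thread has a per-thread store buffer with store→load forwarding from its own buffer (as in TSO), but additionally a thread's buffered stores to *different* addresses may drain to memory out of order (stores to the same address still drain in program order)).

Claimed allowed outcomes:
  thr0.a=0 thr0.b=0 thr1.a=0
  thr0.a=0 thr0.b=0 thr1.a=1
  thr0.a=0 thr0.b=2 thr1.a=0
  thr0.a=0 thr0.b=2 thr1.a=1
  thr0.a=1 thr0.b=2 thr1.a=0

missing: thr0.a=1 thr0.b=0 thr1.a=0

outcome vector order: (thr0.a,thr0.b,thr1.a)
PSO (6): 000; 001; 020; 021; 100; 120
PSO∖claimed = {100}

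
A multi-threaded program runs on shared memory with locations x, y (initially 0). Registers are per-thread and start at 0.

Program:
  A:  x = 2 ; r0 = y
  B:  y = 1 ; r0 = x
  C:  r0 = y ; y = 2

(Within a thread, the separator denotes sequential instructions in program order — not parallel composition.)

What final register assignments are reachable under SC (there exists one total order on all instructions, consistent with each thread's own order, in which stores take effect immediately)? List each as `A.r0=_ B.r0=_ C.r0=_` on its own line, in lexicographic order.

A.r0=0 B.r0=2 C.r0=0
A.r0=0 B.r0=2 C.r0=1
A.r0=1 B.r0=0 C.r0=0
A.r0=1 B.r0=0 C.r0=1
A.r0=1 B.r0=2 C.r0=0
A.r0=1 B.r0=2 C.r0=1
A.r0=2 B.r0=0 C.r0=0
A.r0=2 B.r0=0 C.r0=1
A.r0=2 B.r0=2 C.r0=0
A.r0=2 B.r0=2 C.r0=1

outcome vector order: (A.r0,B.r0,C.r0)
|SC outcomes| = 10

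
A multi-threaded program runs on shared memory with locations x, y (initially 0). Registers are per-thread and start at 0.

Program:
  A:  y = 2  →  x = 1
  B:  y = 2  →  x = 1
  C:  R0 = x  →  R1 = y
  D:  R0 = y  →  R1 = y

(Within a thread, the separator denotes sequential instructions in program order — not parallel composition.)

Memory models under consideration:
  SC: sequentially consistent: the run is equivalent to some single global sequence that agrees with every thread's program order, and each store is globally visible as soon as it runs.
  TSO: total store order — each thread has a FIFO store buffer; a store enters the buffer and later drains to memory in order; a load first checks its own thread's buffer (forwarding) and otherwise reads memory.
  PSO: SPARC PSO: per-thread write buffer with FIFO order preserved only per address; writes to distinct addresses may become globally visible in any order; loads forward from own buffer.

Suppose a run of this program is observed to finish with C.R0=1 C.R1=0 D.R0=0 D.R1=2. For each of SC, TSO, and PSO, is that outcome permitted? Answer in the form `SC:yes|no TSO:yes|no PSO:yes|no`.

SC:no TSO:no PSO:yes

outcome vector order: (C.R0,C.R1,D.R0,D.R1)
[SC] allowed = {(0,0,0,0); (0,0,0,2); (0,0,2,2); (0,2,0,0); (0,2,0,2); (0,2,2,2); (1,2,0,0); (1,2,0,2); (1,2,2,2)}
[TSO] allowed = {(0,0,0,0); (0,0,0,2); (0,0,2,2); (0,2,0,0); (0,2,0,2); (0,2,2,2); (1,2,0,0); (1,2,0,2); (1,2,2,2)}
[PSO] allowed = {(0,0,0,0); (0,0,0,2); (0,0,2,2); (0,2,0,0); (0,2,0,2); (0,2,2,2); (1,0,0,0); (1,0,0,2); (1,0,2,2); (1,2,0,0); (1,2,0,2); (1,2,2,2)}
target (1,0,0,2) ∈ {PSO}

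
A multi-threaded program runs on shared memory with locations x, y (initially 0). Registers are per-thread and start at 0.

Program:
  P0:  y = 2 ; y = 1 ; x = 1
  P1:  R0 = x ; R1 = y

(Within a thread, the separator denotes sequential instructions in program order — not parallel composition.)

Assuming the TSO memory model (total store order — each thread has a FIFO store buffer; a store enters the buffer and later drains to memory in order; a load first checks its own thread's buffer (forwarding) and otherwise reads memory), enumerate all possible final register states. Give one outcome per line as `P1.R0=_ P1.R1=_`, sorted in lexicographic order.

outcome vector order: (P1.R0,P1.R1)
|TSO outcomes| = 4

P1.R0=0 P1.R1=0
P1.R0=0 P1.R1=1
P1.R0=0 P1.R1=2
P1.R0=1 P1.R1=1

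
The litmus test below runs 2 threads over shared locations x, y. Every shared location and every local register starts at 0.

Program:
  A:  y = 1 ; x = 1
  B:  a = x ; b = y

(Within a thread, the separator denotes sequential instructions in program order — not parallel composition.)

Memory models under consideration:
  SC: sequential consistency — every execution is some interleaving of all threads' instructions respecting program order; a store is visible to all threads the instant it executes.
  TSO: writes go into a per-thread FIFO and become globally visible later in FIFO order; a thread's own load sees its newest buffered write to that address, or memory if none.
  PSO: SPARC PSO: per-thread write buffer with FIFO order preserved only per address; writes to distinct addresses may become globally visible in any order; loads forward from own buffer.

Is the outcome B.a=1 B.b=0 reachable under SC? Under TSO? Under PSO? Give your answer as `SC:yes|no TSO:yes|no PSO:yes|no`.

outcome vector order: (B.a,B.b)
SC: 3 outcomes — {0/0, 0/1, 1/1}
TSO: 3 outcomes — {0/0, 0/1, 1/1}
PSO: 4 outcomes — {0/0, 0/1, 1/0, 1/1}
target 1/0 ∈ {PSO}

SC:no TSO:no PSO:yes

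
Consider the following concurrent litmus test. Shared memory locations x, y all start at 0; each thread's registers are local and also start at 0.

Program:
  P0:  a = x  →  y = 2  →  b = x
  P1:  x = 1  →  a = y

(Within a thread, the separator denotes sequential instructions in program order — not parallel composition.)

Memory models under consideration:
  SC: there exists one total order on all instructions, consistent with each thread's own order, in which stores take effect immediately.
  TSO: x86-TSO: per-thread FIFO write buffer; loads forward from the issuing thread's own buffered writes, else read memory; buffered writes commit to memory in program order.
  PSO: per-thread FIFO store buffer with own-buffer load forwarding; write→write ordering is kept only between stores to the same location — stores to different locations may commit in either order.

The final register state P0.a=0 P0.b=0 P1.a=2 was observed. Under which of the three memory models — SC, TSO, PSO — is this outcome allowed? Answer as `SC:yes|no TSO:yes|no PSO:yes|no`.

outcome vector order: (P0.a,P0.b,P1.a)
SC (5): 0/0/2; 0/1/0; 0/1/2; 1/1/0; 1/1/2
TSO (6): 0/0/0; 0/0/2; 0/1/0; 0/1/2; 1/1/0; 1/1/2
PSO (6): 0/0/0; 0/0/2; 0/1/0; 0/1/2; 1/1/0; 1/1/2
target 0/0/2 ∈ {SC,TSO,PSO}

SC:yes TSO:yes PSO:yes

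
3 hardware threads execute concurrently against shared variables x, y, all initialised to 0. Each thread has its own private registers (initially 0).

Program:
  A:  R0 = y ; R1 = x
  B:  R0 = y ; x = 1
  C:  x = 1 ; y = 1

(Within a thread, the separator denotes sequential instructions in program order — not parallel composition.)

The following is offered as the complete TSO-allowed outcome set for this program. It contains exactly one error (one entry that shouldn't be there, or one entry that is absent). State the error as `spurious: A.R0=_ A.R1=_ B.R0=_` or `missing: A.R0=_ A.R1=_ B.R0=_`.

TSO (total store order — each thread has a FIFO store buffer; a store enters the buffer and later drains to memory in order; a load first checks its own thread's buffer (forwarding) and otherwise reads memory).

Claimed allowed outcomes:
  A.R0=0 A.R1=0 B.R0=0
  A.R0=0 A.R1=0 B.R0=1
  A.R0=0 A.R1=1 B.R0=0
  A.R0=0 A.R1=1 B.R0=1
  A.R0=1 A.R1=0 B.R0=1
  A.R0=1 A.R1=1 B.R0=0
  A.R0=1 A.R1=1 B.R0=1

outcome vector order: (A.R0,A.R1,B.R0)
under TSO → 0/0/0; 0/0/1; 0/1/0; 0/1/1; 1/1/0; 1/1/1
claimed∖TSO = {1/0/1}

spurious: A.R0=1 A.R1=0 B.R0=1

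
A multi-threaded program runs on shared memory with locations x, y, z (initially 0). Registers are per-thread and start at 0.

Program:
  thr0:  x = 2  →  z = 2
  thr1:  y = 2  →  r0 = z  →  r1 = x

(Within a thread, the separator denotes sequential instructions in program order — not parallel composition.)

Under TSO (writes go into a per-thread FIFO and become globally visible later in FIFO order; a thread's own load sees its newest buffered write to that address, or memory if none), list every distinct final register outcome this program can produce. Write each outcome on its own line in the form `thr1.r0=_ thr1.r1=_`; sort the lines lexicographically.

outcome vector order: (thr1.r0,thr1.r1)
|TSO outcomes| = 3

thr1.r0=0 thr1.r1=0
thr1.r0=0 thr1.r1=2
thr1.r0=2 thr1.r1=2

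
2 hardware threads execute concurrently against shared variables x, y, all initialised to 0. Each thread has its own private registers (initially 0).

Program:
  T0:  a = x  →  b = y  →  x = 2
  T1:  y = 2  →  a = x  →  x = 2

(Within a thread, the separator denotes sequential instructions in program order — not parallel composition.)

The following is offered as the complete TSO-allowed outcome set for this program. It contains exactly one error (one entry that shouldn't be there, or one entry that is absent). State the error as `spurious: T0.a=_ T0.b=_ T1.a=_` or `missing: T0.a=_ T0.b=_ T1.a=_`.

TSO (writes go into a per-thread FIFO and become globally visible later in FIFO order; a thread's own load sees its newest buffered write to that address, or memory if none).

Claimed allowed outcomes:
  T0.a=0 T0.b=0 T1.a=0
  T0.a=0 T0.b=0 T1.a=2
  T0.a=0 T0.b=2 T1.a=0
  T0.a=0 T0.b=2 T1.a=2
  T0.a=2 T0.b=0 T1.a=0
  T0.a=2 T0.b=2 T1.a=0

outcome vector order: (T0.a,T0.b,T1.a)
[TSO] allowed = {<0 0 0> <0 0 2> <0 2 0> <0 2 2> <2 2 0>}
claimed∖TSO = {<2 0 0>}

spurious: T0.a=2 T0.b=0 T1.a=0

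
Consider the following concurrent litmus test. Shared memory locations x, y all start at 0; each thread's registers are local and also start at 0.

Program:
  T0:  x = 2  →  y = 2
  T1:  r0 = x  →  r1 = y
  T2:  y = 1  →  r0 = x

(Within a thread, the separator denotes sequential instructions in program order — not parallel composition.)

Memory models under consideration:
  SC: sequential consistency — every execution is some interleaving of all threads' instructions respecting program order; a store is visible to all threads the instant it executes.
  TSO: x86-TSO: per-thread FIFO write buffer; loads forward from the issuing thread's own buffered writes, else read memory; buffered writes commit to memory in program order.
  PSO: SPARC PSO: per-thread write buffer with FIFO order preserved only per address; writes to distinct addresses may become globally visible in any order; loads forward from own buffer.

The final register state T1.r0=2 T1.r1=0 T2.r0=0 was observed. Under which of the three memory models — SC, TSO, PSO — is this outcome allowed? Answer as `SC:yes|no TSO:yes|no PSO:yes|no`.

outcome vector order: (T1.r0,T1.r1,T2.r0)
[SC] allowed = {0/0/0 0/0/2 0/1/0 0/1/2 0/2/0 0/2/2 2/0/2 2/1/0 2/1/2 2/2/0 2/2/2}
[TSO] allowed = {0/0/0 0/0/2 0/1/0 0/1/2 0/2/0 0/2/2 2/0/0 2/0/2 2/1/0 2/1/2 2/2/0 2/2/2}
[PSO] allowed = {0/0/0 0/0/2 0/1/0 0/1/2 0/2/0 0/2/2 2/0/0 2/0/2 2/1/0 2/1/2 2/2/0 2/2/2}
target 2/0/0 ∈ {TSO,PSO}

SC:no TSO:yes PSO:yes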